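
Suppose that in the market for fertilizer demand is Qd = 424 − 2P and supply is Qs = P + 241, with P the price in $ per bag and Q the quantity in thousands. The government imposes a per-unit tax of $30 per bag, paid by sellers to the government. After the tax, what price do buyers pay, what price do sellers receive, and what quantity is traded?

Buyers pay $71; sellers receive $41; quantity = 282.

Without the tax, 424 − 2P = P + 241 gives 3P = 183, so P* = $61 and Q* = 302.
With the tax collected from sellers, supply shifts: Qs = (P − 30) + 241.
New equilibrium: buyers pay $71, sellers receive $41, Q = 282. (Wedge: Pb − Ps = 30.)
The less price-elastic side of the market bears the larger share of a per-unit tax.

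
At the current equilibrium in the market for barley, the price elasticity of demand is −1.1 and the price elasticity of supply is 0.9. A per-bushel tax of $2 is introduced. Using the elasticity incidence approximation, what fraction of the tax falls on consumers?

Consumers' share ≈ 0.45.

Incidence ratio: consumers' share ≈ εs / (εs + |εd|) = 0.9 / (0.9 + 1.1) = 0.45.
Supply is the less elastic side, so consumers bear the smaller share.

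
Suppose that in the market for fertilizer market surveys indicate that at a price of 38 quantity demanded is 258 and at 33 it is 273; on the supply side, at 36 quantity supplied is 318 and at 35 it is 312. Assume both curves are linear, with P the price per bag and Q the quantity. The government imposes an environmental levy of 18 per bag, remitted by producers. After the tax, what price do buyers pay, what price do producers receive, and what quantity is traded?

Buyers pay 42; producers receive 24; quantity = 246.

Demand slope: (273 − 258)/(33 − 38) = -3, so Qd = 372 − 3P.
Supply slope: (312 − 318)/(35 − 36) = 6, so Qs = 6P + 102.
Without the tax, 372 − 3P = 6P + 102 gives 9P = 270, so P* = 30 and Q* = 282.
With the tax collected from producers, supply shifts: Qs = 6(P − 18) + 102.
New equilibrium: buyers pay 42, producers receive 24, Q = 246. (Wedge: Pb − Ps = 18.)
The less price-elastic side of the market bears the larger share of a per-unit tax.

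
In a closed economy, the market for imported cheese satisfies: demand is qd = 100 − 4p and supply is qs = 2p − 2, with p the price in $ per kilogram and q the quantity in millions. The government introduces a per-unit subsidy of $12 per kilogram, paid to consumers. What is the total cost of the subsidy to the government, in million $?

Without the subsidy, 100 − 4p = 2p − 2 gives 6p = 102, so p* = $17 and q* = 32.
With a per-unit subsidy paid to consumers, each effectively pays p − 12, so demand becomes qd = 100 − 4(p − 12).
Solving gives q = 48 with consumers paying $13 and sellers receiving $25 (the $12 wedge).
Outlay = t · Q = 12 · 48 = $576.

Government outlay = $576 million.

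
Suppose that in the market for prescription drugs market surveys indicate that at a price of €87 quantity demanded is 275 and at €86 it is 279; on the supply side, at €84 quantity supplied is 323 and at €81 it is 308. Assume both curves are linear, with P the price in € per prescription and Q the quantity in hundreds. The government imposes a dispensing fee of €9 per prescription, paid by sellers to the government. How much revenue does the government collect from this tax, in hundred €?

Tax revenue = €2547 hundred.

Demand slope: (279 − 275)/(86 − 87) = -4, so Qd = 623 − 4P.
Supply slope: (308 − 323)/(81 − 84) = 5, so Qs = 5P − 97.
Before the tax: set 623 − 4P = 5P − 97 → P* = €80, Q* = 303.
With the tax collected from sellers, supply shifts: Qs = 5(P − 9) − 97.
New equilibrium: consumers pay €85, sellers receive €76, Q = 283. (Wedge: Pb − Ps = 9.)
Revenue = t · Q = 9 · 283 = €2547.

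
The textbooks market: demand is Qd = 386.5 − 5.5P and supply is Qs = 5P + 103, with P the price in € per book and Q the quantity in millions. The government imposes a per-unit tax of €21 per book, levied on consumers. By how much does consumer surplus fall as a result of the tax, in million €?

Before the tax: set 386.5 − 5.5P = 5P + 103 → P* = €27, Q* = 238.
With the tax collected from consumers, demand (in seller-price terms) shifts: Qd = 386.5 − 5.5(P + 21).
New equilibrium: consumers pay €37, sellers receive €16, Q = 183. (Wedge: Pb − Ps = 21.)
ΔCS is the trapezoid between Q = 183 and Q = 238 of height €10: ½ · (238 + 183) · 10 = €2105.

Consumer surplus falls by €2105 million.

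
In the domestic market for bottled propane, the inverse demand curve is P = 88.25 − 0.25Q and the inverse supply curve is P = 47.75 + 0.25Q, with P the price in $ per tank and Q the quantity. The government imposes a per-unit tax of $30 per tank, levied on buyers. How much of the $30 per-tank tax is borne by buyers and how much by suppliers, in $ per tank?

Rewrite in direct form: Qd = 353 − 4P and Qs = 4P − 191.
Before the tax: set 353 − 4P = 4P − 191 → P* = $68, Q* = 81.
With the tax collected from buyers, demand (in seller-price terms) shifts: Qd = 353 − 4(P + 30).
Solving gives Q = 21 with buyers paying $83 and suppliers receiving $53 (the $30 wedge).
Burden on buyers: $15; on suppliers: $15. (They sum to $30.)

Buyers bear $15 per tank; suppliers bear $15 per tank.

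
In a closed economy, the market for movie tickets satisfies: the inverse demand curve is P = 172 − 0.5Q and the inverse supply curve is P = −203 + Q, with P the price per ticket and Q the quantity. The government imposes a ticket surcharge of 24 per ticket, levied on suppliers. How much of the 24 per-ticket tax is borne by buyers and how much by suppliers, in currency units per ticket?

Buyers bear 8 per ticket; suppliers bear 16 per ticket.

Inverting to Q(P) form: Qd = 344 − 2P; Qs = P + 203.
Before the tax: set 344 − 2P = P + 203 → P* = 47, Q* = 250.
With the tax collected from suppliers, supply shifts: Qs = (P − 24) + 203.
Solving gives Q = 234 with buyers paying 55 and suppliers receiving 31 (the 24 wedge).
Burden on buyers: 8; on suppliers: 16. (They sum to 24.)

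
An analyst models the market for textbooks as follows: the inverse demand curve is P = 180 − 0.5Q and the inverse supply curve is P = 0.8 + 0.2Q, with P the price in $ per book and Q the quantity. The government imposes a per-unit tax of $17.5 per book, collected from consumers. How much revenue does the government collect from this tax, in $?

Tax revenue = $4042.5.

Rewrite in direct form: Qd = 360 − 2P and Qs = 5P − 4.
Before the tax: set 360 − 2P = 5P − 4 → P* = $52, Q* = 256.
With the tax collected from consumers, demand (in seller-price terms) shifts: Qd = 360 − 2(P + 17.5).
New equilibrium: consumers pay $64.5, suppliers receive $47, Q = 231. (Wedge: Pb − Ps = 17.5.)
Revenue = t · Q = 17.5 · 231 = $4042.5.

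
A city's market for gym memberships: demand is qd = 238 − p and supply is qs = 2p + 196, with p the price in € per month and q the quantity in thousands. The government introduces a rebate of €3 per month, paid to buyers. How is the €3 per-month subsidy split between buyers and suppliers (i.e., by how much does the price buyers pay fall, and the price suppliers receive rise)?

Without the subsidy, 238 − p = 2p + 196 gives 3p = 42, so p* = €14 and q* = 224.
With a per-unit subsidy paid to buyers, each effectively pays p − 3, so demand becomes qd = 238 − (p − 3).
Solving gives q = 226 with buyers paying €12 and suppliers receiving €15 (the €3 wedge).
Gain to buyers: €2; to suppliers: €1. (They sum to €3.)

Buyers gain €2 per month; suppliers gain €1 per month.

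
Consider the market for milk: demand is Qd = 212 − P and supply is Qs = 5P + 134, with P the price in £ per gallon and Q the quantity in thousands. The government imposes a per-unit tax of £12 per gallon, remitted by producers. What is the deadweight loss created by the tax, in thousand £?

Before the tax: set 212 − P = 5P + 134 → P* = £13, Q* = 199.
With the tax collected from producers, supply shifts: Qs = 5(P − 12) + 134.
New equilibrium: consumers pay £23, producers receive £11, Q = 189. (Wedge: Pb − Ps = 12.)
Quantity falls by |ΔQ| = |199 − 189| = 10.
DWL = ½ · t · |ΔQ| = ½ · 12 · 10 = £60.

Deadweight loss = £60 thousand.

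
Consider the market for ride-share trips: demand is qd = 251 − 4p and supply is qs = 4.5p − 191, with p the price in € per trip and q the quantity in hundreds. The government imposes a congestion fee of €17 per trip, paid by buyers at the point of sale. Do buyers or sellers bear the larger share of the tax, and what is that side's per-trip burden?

Without the tax, 251 − 4p = 4.5p − 191 gives 8.5p = 442, so p* = €52 and q* = 43.
With the tax collected from buyers, demand (in seller-price terms) shifts: qd = 251 − 4(p + 17).
Solving gives q = 7 with buyers paying €61 and sellers receiving €44 (the €17 wedge).
Per-trip burden: buyers €9, sellers €8.
Buyers take the larger share because demand is less price-elastic here (demand slope 4 vs supply slope 4.5).

Buyers bear the larger share: €9 per trip.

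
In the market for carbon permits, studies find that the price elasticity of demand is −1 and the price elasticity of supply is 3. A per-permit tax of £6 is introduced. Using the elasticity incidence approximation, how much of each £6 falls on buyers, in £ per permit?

Incidence ratio: buyers' share ≈ εs / (εs + |εd|) = 3 / (3 + 1) = 0.75.
So buyers bear ≈ 0.75 × £6 = £4.5; sellers bear £1.5.

Buyers bear ≈ £4.5 per permit.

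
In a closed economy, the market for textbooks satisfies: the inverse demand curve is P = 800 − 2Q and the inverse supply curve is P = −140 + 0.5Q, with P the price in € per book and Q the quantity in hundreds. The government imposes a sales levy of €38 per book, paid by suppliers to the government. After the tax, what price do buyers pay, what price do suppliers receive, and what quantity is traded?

Inverting to Q(P) form: Qd = 400 − 0.5P; Qs = 2P + 280.
Without the tax, 400 − 0.5P = 2P + 280 gives 2.5P = 120, so P* = €48 and Q* = 376.
With the tax collected from suppliers, supply shifts: Qs = 2(P − 38) + 280.
Solving gives Q = 360.8 with buyers paying €78.4 and suppliers receiving €40.4 (the €38 wedge).
The less price-elastic side of the market bears the larger share of a per-unit tax.

Buyers pay €78.4; suppliers receive €40.4; quantity = 360.8.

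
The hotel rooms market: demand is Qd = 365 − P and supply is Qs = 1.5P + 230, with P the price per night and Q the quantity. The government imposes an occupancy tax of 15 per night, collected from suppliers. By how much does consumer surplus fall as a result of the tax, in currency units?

Consumer surplus falls by 2758.5.

Without the tax, 365 − P = 1.5P + 230 gives 2.5P = 135, so P* = 54 and Q* = 311.
With the tax collected from suppliers, supply shifts: Qs = 1.5(P − 15) + 230.
Solving gives Q = 302 with consumers paying 63 and suppliers receiving 48 (the 15 wedge).
ΔCS is the trapezoid between Q = 302 and Q = 311 of height 9: ½ · (311 + 302) · 9 = 2758.5.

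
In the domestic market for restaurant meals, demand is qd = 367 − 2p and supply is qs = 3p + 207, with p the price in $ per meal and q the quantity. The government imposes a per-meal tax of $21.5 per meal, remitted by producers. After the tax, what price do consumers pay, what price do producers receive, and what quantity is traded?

Consumers pay $44.9; producers receive $23.4; quantity = 277.2.

Without the tax, 367 − 2p = 3p + 207 gives 5p = 160, so p* = $32 and q* = 303.
With the tax collected from producers, supply shifts: qs = 3(p − 21.5) + 207.
New equilibrium: consumers pay $44.9, producers receive $23.4, q = 277.2. (Wedge: pb − ps = 21.5.)
The less price-elastic side of the market bears the larger share of a per-unit tax.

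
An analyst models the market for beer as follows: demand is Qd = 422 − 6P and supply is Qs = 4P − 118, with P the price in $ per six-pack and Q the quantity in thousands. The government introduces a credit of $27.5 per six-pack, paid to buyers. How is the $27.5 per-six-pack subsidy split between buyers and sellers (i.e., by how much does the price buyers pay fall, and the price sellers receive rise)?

Buyers gain $11 per six-pack; sellers gain $16.5 per six-pack.

Without the subsidy, 422 − 6P = 4P − 118 gives 10P = 540, so P* = $54 and Q* = 98.
With a per-unit subsidy paid to buyers, each effectively pays P − 27.5, so demand becomes Qd = 422 − 6(P − 27.5).
New equilibrium: buyers pay $43, sellers receive $70.5, Q = 164. (Wedge: Pb − Ps = −27.5.)
Gain to buyers: $11; to sellers: $16.5. (They sum to $27.5.)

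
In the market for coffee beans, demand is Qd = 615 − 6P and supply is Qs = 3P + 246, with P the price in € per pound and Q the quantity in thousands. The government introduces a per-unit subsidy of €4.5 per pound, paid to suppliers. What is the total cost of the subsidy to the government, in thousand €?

Before the subsidy: set 615 − 6P = 3P + 246 → P* = €41, Q* = 369.
With a per-unit subsidy paid to suppliers, each receives P + 4.5 per unit sold, so supply becomes Qs = 3(P + 4.5) + 246.
Solving gives Q = 378 with consumers paying €39.5 and suppliers receiving €44 (the €4.5 wedge).
Outlay = t · Q = 4.5 · 378 = €1701.

Government outlay = €1701 thousand.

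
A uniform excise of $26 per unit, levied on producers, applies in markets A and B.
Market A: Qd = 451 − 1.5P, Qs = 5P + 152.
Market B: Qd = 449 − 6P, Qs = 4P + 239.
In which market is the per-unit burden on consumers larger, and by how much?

Market A: pre-tax P* = $46, Q* = 382; post-tax Q = 352; per-unit burden on consumers = $20.
Market B: pre-tax P* = $21, Q* = 323; post-tax Q = 260.6; per-unit burden on consumers = $10.4.
Difference: $20 vs $10.4 → market A is larger by $9.6.

Market A, by $9.6.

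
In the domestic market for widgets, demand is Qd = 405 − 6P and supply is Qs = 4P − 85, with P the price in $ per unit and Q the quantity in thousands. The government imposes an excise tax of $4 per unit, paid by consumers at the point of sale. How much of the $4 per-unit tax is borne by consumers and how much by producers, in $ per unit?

Without the tax, 405 − 6P = 4P − 85 gives 10P = 490, so P* = $49 and Q* = 111.
With the tax collected from consumers, demand (in seller-price terms) shifts: Qd = 405 − 6(P + 4).
Solving gives Q = 101.4 with consumers paying $50.6 and producers receiving $46.6 (the $4 wedge).
Burden on consumers: $1.6; on producers: $2.4. (They sum to $4.)
The less price-elastic side of the market bears the larger share of a per-unit tax.

Consumers bear $1.6 per unit; producers bear $2.4 per unit.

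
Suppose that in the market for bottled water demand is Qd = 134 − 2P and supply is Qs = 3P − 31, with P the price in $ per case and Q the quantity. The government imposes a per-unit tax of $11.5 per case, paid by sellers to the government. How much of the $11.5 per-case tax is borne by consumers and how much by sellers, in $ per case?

Consumers bear $6.9 per case; sellers bear $4.6 per case.

Without the tax, 134 − 2P = 3P − 31 gives 5P = 165, so P* = $33 and Q* = 68.
With the tax collected from sellers, supply shifts: Qs = 3(P − 11.5) − 31.
Solving gives Q = 54.2 with consumers paying $39.9 and sellers receiving $28.4 (the $11.5 wedge).
Burden on consumers: $6.9; on sellers: $4.6. (They sum to $11.5.)
The less price-elastic side of the market bears the larger share of a per-unit tax.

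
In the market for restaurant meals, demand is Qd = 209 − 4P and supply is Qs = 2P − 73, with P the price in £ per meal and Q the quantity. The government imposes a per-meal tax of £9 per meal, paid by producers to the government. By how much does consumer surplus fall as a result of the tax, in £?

Consumer surplus falls by £45.

Before the tax: set 209 − 4P = 2P − 73 → P* = £47, Q* = 21.
With the tax collected from producers, supply shifts: Qs = 2(P − 9) − 73.
Solving gives Q = 9 with buyers paying £50 and producers receiving £41 (the £9 wedge).
ΔCS is the trapezoid between Q = 9 and Q = 21 of height £3: ½ · (21 + 9) · 3 = £45.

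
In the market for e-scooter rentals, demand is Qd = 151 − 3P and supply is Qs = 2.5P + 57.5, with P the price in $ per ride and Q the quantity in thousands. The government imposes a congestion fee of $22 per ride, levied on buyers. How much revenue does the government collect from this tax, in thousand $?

Without the tax, 151 − 3P = 2.5P + 57.5 gives 5.5P = 93.5, so P* = $17 and Q* = 100.
With the tax collected from buyers, demand (in seller-price terms) shifts: Qd = 151 − 3(P + 22).
New equilibrium: buyers pay $27, suppliers receive $5, Q = 70. (Wedge: Pb − Ps = 22.)
Revenue = t · Q = 22 · 70 = $1540.

Tax revenue = $1540 thousand.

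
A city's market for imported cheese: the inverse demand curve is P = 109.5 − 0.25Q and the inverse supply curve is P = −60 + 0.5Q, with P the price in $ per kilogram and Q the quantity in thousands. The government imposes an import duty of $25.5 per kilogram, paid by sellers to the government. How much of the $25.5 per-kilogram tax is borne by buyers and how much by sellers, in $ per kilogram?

Buyers bear $8.5 per kilogram; sellers bear $17 per kilogram.

Inverting to Q(P) form: Qd = 438 − 4P; Qs = 2P + 120.
Before the tax: set 438 − 4P = 2P + 120 → P* = $53, Q* = 226.
With the tax collected from sellers, supply shifts: Qs = 2(P − 25.5) + 120.
New equilibrium: buyers pay $61.5, sellers receive $36, Q = 192. (Wedge: Pb − Ps = 25.5.)
Burden on buyers: $8.5; on sellers: $17. (They sum to $25.5.)
The less price-elastic side of the market bears the larger share of a per-unit tax.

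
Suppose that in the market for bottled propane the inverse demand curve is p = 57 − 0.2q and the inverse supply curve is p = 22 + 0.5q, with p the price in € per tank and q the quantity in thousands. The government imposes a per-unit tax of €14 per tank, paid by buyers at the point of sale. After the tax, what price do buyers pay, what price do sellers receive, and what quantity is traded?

Rewrite in direct form: qd = 285 − 5p and qs = 2p − 44.
Before the tax: set 285 − 5p = 2p − 44 → p* = €47, q* = 50.
With the tax collected from buyers, demand (in seller-price terms) shifts: qd = 285 − 5(p + 14).
New equilibrium: buyers pay €51, sellers receive €37, q = 30. (Wedge: pb − ps = 14.)
The less price-elastic side of the market bears the larger share of a per-unit tax.

Buyers pay €51; sellers receive €37; quantity = 30.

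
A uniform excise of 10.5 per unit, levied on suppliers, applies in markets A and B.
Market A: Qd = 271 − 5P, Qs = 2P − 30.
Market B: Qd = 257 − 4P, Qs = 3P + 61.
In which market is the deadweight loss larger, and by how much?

Market B, by 15.75.

Market A: pre-tax P* = 43, Q* = 56; post-tax Q = 41; deadweight loss = 78.75.
Market B: pre-tax P* = 28, Q* = 145; post-tax Q = 127; deadweight loss = 94.5.
Difference: 78.75 vs 94.5 → market B is larger by 15.75.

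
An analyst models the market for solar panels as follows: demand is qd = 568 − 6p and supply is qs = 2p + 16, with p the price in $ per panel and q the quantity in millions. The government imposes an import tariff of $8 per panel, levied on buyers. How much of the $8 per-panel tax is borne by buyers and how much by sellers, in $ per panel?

Without the tax, 568 − 6p = 2p + 16 gives 8p = 552, so p* = $69 and q* = 154.
With the tax collected from buyers, demand (in seller-price terms) shifts: qd = 568 − 6(p + 8).
New equilibrium: buyers pay $71, sellers receive $63, q = 142. (Wedge: pb − ps = 8.)
Burden on buyers: $2; on sellers: $6. (They sum to $8.)

Buyers bear $2 per panel; sellers bear $6 per panel.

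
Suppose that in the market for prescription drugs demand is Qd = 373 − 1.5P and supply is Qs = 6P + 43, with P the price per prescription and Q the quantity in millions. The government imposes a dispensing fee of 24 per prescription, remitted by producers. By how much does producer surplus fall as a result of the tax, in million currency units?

Without the tax, 373 − 1.5P = 6P + 43 gives 7.5P = 330, so P* = 44 and Q* = 307.
With the tax collected from producers, supply shifts: Qs = 6(P − 24) + 43.
Solving gives Q = 278.2 with consumers paying 63.2 and producers receiving 39.2 (the 24 wedge).
ΔPS is the trapezoid between Q = 278.2 and Q = 307 of height 4.8: ½ · (307 + 278.2) · 4.8 = 1404.48.

Producer surplus falls by 1404.48 million.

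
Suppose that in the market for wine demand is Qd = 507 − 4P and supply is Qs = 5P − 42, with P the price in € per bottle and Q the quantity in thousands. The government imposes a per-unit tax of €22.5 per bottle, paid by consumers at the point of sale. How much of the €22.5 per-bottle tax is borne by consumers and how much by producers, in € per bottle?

Before the tax: set 507 − 4P = 5P − 42 → P* = €61, Q* = 263.
With the tax collected from consumers, demand (in seller-price terms) shifts: Qd = 507 − 4(P + 22.5).
New equilibrium: consumers pay €73.5, producers receive €51, Q = 213. (Wedge: Pb − Ps = 22.5.)
Burden on consumers: €12.5; on producers: €10. (They sum to €22.5.)
The less price-elastic side of the market bears the larger share of a per-unit tax.

Consumers bear €12.5 per bottle; producers bear €10 per bottle.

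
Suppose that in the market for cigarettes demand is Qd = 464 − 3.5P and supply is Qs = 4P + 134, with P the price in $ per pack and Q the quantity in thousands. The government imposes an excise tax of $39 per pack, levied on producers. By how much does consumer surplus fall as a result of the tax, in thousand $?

Consumer surplus falls by $5690.88 thousand.

Without the tax, 464 − 3.5P = 4P + 134 gives 7.5P = 330, so P* = $44 and Q* = 310.
With the tax collected from producers, supply shifts: Qs = 4(P − 39) + 134.
Solving gives Q = 237.2 with buyers paying $64.8 and producers receiving $25.8 (the $39 wedge).
ΔCS is the trapezoid between Q = 237.2 and Q = 310 of height $20.8: ½ · (310 + 237.2) · 20.8 = $5690.88.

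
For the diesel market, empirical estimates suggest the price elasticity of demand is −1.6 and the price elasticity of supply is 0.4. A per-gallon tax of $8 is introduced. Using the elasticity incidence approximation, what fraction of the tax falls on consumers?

Incidence ratio: consumers' share ≈ εs / (εs + |εd|) = 0.4 / (0.4 + 1.6) = 0.2.
Supply is the less elastic side, so consumers bear the smaller share.

Consumers' share ≈ 0.2.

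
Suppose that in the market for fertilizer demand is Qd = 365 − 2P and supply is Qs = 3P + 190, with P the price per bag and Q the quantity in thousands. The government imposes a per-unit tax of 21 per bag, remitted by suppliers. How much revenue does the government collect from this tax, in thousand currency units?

Tax revenue = 5665.8 thousand.

Before the tax: set 365 − 2P = 3P + 190 → P* = 35, Q* = 295.
With the tax collected from suppliers, supply shifts: Qs = 3(P − 21) + 190.
Solving gives Q = 269.8 with consumers paying 47.6 and suppliers receiving 26.6 (the 21 wedge).
Revenue = t · Q = 21 · 269.8 = 5665.8.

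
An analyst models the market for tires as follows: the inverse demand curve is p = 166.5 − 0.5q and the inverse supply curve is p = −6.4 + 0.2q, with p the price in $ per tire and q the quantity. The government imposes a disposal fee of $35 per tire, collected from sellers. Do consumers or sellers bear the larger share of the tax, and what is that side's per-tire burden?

Rewrite in direct form: qd = 333 − 2p and qs = 5p + 32.
Before the tax: set 333 − 2p = 5p + 32 → p* = $43, q* = 247.
With the tax collected from sellers, supply shifts: qs = 5(p − 35) + 32.
New equilibrium: consumers pay $68, sellers receive $33, q = 197. (Wedge: pb − ps = 35.)
Per-tire burden: consumers $25, sellers $10.
Consumers take the larger share because demand is less price-elastic here (demand slope 2 vs supply slope 5).
The less price-elastic side of the market bears the larger share of a per-unit tax.

Consumers bear the larger share: $25 per tire.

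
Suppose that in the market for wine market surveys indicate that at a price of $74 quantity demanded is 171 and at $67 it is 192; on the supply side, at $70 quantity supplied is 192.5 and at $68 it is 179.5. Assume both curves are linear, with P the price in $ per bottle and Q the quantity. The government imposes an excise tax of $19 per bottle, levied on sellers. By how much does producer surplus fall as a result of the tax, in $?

Demand slope: (192 − 171)/(67 − 74) = -3, so Qd = 393 − 3P.
Supply slope: (179.5 − 192.5)/(68 − 70) = 6.5, so Qs = 6.5P − 262.5.
Before the tax: set 393 − 3P = 6.5P − 262.5 → P* = $69, Q* = 186.
With the tax collected from sellers, supply shifts: Qs = 6.5(P − 19) − 262.5.
Solving gives Q = 147 with buyers paying $82 and sellers receiving $63 (the $19 wedge).
ΔPS is the trapezoid between Q = 147 and Q = 186 of height $6: ½ · (186 + 147) · 6 = $999.

Producer surplus falls by $999.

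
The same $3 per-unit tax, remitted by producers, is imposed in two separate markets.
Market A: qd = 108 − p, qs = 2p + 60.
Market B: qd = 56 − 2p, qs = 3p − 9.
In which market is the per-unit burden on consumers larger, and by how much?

Market A: pre-tax p* = $16, q* = 92; post-tax q = 90; per-unit burden on consumers = $2.
Market B: pre-tax p* = $13, q* = 30; post-tax q = 26.4; per-unit burden on consumers = $1.8.
Difference: $2 vs $1.8 → market A is larger by $0.2.

Market A, by $0.2.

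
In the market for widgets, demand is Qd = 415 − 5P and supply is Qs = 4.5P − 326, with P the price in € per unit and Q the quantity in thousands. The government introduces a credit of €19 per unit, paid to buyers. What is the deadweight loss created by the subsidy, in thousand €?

Deadweight loss = €427.5 thousand.

Without the subsidy, 415 − 5P = 4.5P − 326 gives 9.5P = 741, so P* = €78 and Q* = 25.
With a per-unit subsidy paid to buyers, each effectively pays P − 19, so demand becomes Qd = 415 − 5(P − 19).
Solving gives Q = 70 with buyers paying €69 and producers receiving €88 (the €19 wedge).
Quantity rises by |ΔQ| = |25 − 70| = 45.
DWL = ½ · t · |ΔQ| = ½ · 19 · 45 = €427.5.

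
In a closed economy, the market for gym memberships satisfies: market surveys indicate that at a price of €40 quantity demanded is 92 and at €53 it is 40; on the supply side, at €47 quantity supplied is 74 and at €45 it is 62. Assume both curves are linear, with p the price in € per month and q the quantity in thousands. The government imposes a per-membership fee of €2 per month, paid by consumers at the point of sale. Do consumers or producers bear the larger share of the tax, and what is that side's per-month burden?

Consumers bear the larger share: €1.2 per month.

Demand slope: (40 − 92)/(53 − 40) = -4, so qd = 252 − 4p.
Supply slope: (62 − 74)/(45 − 47) = 6, so qs = 6p − 208.
Before the tax: set 252 − 4p = 6p − 208 → p* = €46, q* = 68.
With the tax collected from consumers, demand (in seller-price terms) shifts: qd = 252 − 4(p + 2).
New equilibrium: consumers pay €47.2, producers receive €45.2, q = 63.2. (Wedge: pb − ps = 2.)
Per-month burden: consumers €1.2, producers €0.8.
Consumers take the larger share because demand is less price-elastic here (demand slope 4 vs supply slope 6).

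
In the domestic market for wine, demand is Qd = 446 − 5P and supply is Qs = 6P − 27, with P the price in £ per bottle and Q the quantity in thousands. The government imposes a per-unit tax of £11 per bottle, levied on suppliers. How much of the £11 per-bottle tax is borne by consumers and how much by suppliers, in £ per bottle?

Consumers bear £6 per bottle; suppliers bear £5 per bottle.

Before the tax: set 446 − 5P = 6P − 27 → P* = £43, Q* = 231.
With the tax collected from suppliers, supply shifts: Qs = 6(P − 11) − 27.
New equilibrium: consumers pay £49, suppliers receive £38, Q = 201. (Wedge: Pb − Ps = 11.)
Burden on consumers: £6; on suppliers: £5. (They sum to £11.)
The less price-elastic side of the market bears the larger share of a per-unit tax.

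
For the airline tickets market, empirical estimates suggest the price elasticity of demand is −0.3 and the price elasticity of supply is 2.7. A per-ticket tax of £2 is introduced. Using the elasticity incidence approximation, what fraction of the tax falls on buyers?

Incidence ratio: buyers' share ≈ εs / (εs + |εd|) = 2.7 / (2.7 + 0.3) = 0.9.
Supply is the more elastic side, so buyers bear the larger share.

Buyers' share ≈ 0.9.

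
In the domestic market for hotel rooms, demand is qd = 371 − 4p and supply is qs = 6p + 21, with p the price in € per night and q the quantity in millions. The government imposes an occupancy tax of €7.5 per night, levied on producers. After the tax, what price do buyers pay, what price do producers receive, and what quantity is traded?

Buyers pay €39.5; producers receive €32; quantity = 213.

Before the tax: set 371 − 4p = 6p + 21 → p* = €35, q* = 231.
With the tax collected from producers, supply shifts: qs = 6(p − 7.5) + 21.
New equilibrium: buyers pay €39.5, producers receive €32, q = 213. (Wedge: pb − ps = 7.5.)
The less price-elastic side of the market bears the larger share of a per-unit tax.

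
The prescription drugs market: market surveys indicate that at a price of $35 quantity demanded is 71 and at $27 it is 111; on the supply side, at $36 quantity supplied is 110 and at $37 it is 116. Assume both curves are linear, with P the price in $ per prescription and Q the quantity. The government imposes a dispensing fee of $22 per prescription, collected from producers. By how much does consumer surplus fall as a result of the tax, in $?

Demand slope: (111 − 71)/(27 − 35) = -5, so Qd = 246 − 5P.
Supply slope: (116 − 110)/(37 − 36) = 6, so Qs = 6P − 106.
Before the tax: set 246 − 5P = 6P − 106 → P* = $32, Q* = 86.
With the tax collected from producers, supply shifts: Qs = 6(P − 22) − 106.
New equilibrium: consumers pay $44, producers receive $22, Q = 26. (Wedge: Pb − Ps = 22.)
ΔCS is the trapezoid between Q = 26 and Q = 86 of height $12: ½ · (86 + 26) · 12 = $672.

Consumer surplus falls by $672.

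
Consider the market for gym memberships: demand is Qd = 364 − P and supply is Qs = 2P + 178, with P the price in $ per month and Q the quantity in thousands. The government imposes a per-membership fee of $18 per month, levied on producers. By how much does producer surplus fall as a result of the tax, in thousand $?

Without the tax, 364 − P = 2P + 178 gives 3P = 186, so P* = $62 and Q* = 302.
With the tax collected from producers, supply shifts: Qs = 2(P − 18) + 178.
New equilibrium: buyers pay $74, producers receive $56, Q = 290. (Wedge: Pb − Ps = 18.)
ΔPS is the trapezoid between Q = 290 and Q = 302 of height $6: ½ · (302 + 290) · 6 = $1776.

Producer surplus falls by $1776 thousand.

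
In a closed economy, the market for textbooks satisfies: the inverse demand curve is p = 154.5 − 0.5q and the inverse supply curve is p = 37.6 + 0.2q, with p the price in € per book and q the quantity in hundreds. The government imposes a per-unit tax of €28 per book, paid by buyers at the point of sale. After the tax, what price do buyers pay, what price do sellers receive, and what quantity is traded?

Inverting to q(p) form: qd = 309 − 2p; qs = 5p − 188.
Before the tax: set 309 − 2p = 5p − 188 → p* = €71, q* = 167.
With the tax collected from buyers, demand (in seller-price terms) shifts: qd = 309 − 2(p + 28).
Solving gives q = 127 with buyers paying €91 and sellers receiving €63 (the €28 wedge).
The less price-elastic side of the market bears the larger share of a per-unit tax.

Buyers pay €91; sellers receive €63; quantity = 127.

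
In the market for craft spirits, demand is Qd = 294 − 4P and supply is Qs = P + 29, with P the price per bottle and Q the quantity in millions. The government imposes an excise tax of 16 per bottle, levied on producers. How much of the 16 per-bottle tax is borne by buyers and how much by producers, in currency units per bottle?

Without the tax, 294 − 4P = P + 29 gives 5P = 265, so P* = 53 and Q* = 82.
With the tax collected from producers, supply shifts: Qs = (P − 16) + 29.
Solving gives Q = 69.2 with buyers paying 56.2 and producers receiving 40.2 (the 16 wedge).
Burden on buyers: 3.2; on producers: 12.8. (They sum to 16.)

Buyers bear 3.2 per bottle; producers bear 12.8 per bottle.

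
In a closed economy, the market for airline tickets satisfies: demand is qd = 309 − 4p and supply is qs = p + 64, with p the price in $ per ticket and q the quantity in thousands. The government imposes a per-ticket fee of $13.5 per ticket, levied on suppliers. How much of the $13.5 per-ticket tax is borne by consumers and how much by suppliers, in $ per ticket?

Before the tax: set 309 − 4p = p + 64 → p* = $49, q* = 113.
With the tax collected from suppliers, supply shifts: qs = (p − 13.5) + 64.
Solving gives q = 102.2 with consumers paying $51.7 and suppliers receiving $38.2 (the $13.5 wedge).
Burden on consumers: $2.7; on suppliers: $10.8. (They sum to $13.5.)

Consumers bear $2.7 per ticket; suppliers bear $10.8 per ticket.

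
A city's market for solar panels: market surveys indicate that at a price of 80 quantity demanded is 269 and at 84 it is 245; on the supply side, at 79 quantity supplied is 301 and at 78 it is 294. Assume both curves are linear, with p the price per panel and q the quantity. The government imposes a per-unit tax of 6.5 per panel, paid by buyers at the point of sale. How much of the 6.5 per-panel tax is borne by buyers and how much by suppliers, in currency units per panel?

Buyers bear 3.5 per panel; suppliers bear 3 per panel.

Demand slope: (245 − 269)/(84 − 80) = -6, so qd = 749 − 6p.
Supply slope: (294 − 301)/(78 − 79) = 7, so qs = 7p − 252.
Before the tax: set 749 − 6p = 7p − 252 → p* = 77, q* = 287.
With the tax collected from buyers, demand (in seller-price terms) shifts: qd = 749 − 6(p + 6.5).
New equilibrium: buyers pay 80.5, suppliers receive 74, q = 266. (Wedge: pb − ps = 6.5.)
Burden on buyers: 3.5; on suppliers: 3. (They sum to 6.5.)
The less price-elastic side of the market bears the larger share of a per-unit tax.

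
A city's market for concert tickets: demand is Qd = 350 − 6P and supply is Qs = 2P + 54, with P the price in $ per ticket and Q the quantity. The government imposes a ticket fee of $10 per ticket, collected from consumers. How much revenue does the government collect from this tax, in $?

Without the tax, 350 − 6P = 2P + 54 gives 8P = 296, so P* = $37 and Q* = 128.
With the tax collected from consumers, demand (in seller-price terms) shifts: Qd = 350 − 6(P + 10).
Solving gives Q = 113 with consumers paying $39.5 and sellers receiving $29.5 (the $10 wedge).
Revenue = t · Q = 10 · 113 = $1130.

Tax revenue = $1130.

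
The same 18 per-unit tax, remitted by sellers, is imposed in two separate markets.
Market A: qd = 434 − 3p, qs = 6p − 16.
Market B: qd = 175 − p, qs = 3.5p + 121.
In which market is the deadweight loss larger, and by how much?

Market A, by 198.

Market A: pre-tax p* = 50, q* = 284; post-tax q = 248; deadweight loss = 324.
Market B: pre-tax p* = 12, q* = 163; post-tax q = 149; deadweight loss = 126.
Difference: 324 vs 126 → market A is larger by 198.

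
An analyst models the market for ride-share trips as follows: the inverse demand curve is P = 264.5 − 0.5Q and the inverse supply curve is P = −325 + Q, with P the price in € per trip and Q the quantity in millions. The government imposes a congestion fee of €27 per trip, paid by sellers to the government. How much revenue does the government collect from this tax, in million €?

Tax revenue = €10125 million.

Inverting to Q(P) form: Qd = 529 − 2P; Qs = P + 325.
Without the tax, 529 − 2P = P + 325 gives 3P = 204, so P* = €68 and Q* = 393.
With the tax collected from sellers, supply shifts: Qs = (P − 27) + 325.
New equilibrium: buyers pay €77, sellers receive €50, Q = 375. (Wedge: Pb − Ps = 27.)
Revenue = t · Q = 27 · 375 = €10125.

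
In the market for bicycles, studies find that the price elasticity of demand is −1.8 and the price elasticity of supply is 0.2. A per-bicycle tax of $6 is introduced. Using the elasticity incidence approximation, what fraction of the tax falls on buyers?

Incidence ratio: buyers' share ≈ εs / (εs + |εd|) = 0.2 / (0.2 + 1.8) = 0.1.
Supply is the less elastic side, so buyers bear the smaller share.

Buyers' share ≈ 0.1.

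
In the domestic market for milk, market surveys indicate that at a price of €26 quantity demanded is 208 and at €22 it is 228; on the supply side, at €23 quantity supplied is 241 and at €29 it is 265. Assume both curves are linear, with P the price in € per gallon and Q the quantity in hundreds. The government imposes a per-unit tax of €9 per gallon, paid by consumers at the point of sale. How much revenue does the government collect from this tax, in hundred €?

Demand slope: (228 − 208)/(22 − 26) = -5, so Qd = 338 − 5P.
Supply slope: (265 − 241)/(29 − 23) = 4, so Qs = 4P + 149.
Without the tax, 338 − 5P = 4P + 149 gives 9P = 189, so P* = €21 and Q* = 233.
With the tax collected from consumers, demand (in seller-price terms) shifts: Qd = 338 − 5(P + 9).
New equilibrium: consumers pay €25, sellers receive €16, Q = 213. (Wedge: Pb − Ps = 9.)
Revenue = t · Q = 9 · 213 = €1917.

Tax revenue = €1917 hundred.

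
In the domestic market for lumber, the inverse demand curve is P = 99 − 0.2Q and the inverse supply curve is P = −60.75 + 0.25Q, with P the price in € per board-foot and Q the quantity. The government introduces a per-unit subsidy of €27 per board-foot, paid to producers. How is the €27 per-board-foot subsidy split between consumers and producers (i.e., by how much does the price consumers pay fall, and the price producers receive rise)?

Rewrite in direct form: Qd = 495 − 5P and Qs = 4P + 243.
Without the subsidy, 495 − 5P = 4P + 243 gives 9P = 252, so P* = €28 and Q* = 355.
With a per-unit subsidy paid to producers, each receives P + 27 per unit sold, so supply becomes Qs = 4(P + 27) + 243.
New equilibrium: consumers pay €16, producers receive €43, Q = 415. (Wedge: Pb − Ps = −27.)
Gain to consumers: €12; to producers: €15. (They sum to €27.)

Consumers gain €12 per board-foot; producers gain €15 per board-foot.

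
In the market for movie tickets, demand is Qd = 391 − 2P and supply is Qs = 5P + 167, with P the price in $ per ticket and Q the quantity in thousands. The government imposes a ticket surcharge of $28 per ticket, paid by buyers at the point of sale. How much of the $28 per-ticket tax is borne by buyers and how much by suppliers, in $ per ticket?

Buyers bear $20 per ticket; suppliers bear $8 per ticket.

Before the tax: set 391 − 2P = 5P + 167 → P* = $32, Q* = 327.
With the tax collected from buyers, demand (in seller-price terms) shifts: Qd = 391 − 2(P + 28).
New equilibrium: buyers pay $52, suppliers receive $24, Q = 287. (Wedge: Pb − Ps = 28.)
Burden on buyers: $20; on suppliers: $8. (They sum to $28.)
The less price-elastic side of the market bears the larger share of a per-unit tax.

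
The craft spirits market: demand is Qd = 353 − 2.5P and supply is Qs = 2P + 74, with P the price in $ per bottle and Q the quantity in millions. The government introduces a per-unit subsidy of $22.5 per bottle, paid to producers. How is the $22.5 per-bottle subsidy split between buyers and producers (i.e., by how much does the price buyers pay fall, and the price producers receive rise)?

Without the subsidy, 353 − 2.5P = 2P + 74 gives 4.5P = 279, so P* = $62 and Q* = 198.
With a per-unit subsidy paid to producers, each receives P + 22.5 per unit sold, so supply becomes Qs = 2(P + 22.5) + 74.
Solving gives Q = 223 with buyers paying $52 and producers receiving $74.5 (the $22.5 wedge).
Gain to buyers: $10; to producers: $12.5. (They sum to $22.5.)

Buyers gain $10 per bottle; producers gain $12.5 per bottle.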